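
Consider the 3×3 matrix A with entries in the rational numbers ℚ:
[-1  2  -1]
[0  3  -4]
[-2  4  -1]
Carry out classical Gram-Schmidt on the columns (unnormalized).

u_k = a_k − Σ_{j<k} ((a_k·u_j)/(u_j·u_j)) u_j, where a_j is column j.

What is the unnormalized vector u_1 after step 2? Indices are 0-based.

Step 1: u_0 = a_0 = (-1, 0, -2).
Step 2: u_1 = a_1 − (-2)·u_0 = (0, 3, 0).

u_1 = (0, 3, 0)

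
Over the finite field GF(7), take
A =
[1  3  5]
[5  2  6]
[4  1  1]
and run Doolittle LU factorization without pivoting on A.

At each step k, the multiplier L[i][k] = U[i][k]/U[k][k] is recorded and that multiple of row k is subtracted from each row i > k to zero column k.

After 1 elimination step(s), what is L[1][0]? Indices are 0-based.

Step 1: pivot at (0,0) is 1.
  row1 ← row1 − (5)·row0  ⇒  L[1][0]=5, U row1=(0, 1, 2)
  row2 ← row2 − (4)·row0  ⇒  L[2][0]=4, U row2=(0, 3, 2)

L[1][0] = 5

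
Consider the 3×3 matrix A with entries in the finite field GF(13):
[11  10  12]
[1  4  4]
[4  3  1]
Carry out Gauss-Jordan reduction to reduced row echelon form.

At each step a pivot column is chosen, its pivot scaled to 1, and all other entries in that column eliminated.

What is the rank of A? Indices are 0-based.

rank = 3

[1] R0 /= 11  ⇒  (1, 8, 7)
     R1 -= 1·R0  ⇒  (0, 9, 10)
     R2 -= 4·R0  ⇒  (0, 10, 12)
[2] R1 /= 9  ⇒  (0, 1, 4)
     R0 -= 8·R1  ⇒  (1, 0, 1)
     R2 -= 10·R1  ⇒  (0, 0, 11)
[3] R2 /= 11  ⇒  (0, 0, 1)
     R0 -= 1·R2  ⇒  (1, 0, 0)
     R1 -= 4·R2  ⇒  (0, 1, 0)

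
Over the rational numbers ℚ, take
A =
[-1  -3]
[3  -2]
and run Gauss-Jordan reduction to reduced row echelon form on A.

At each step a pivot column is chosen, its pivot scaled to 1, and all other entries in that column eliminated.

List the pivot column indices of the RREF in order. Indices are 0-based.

step 1: normalize row 0 (÷-1) = (1, 3)
  row 1: subtract 3×row0 = (0, -11)
step 2: normalize row 1 (÷-11) = (0, 1)
  row 0: subtract 3×row1 = (1, 0)

pivot columns: 0, 1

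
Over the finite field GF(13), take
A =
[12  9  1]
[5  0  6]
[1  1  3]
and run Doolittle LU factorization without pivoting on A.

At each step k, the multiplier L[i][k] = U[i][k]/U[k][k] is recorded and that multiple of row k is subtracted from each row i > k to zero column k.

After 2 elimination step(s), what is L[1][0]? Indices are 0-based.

L[1][0] = 8

[col 0] pivot 12
  R1 -= 8*R0 → (0, 6, 11)  (L[1][0] := 8)
  R2 -= 12*R0 → (0, 10, 4)  (L[2][0] := 12)
[col 1] pivot 6
  R2 -= 6*R1 → (0, 0, 3)  (L[2][1] := 6)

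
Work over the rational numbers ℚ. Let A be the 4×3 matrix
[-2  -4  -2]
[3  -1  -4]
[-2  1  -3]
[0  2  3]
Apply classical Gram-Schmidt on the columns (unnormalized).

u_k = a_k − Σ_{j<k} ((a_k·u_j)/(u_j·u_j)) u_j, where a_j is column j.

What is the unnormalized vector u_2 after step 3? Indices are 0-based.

u_2 = (136/365, -932/365, -1534/365, 573/365)

Step 1: u_0 = a_0 = (-2, 3, -2, 0).
Step 2: u_1 = a_1 − (3/17)·u_0 = (-62/17, -26/17, 23/17, 2).
Step 3: u_2 = a_2 − (-2/17)·u_0 − (261/365)·u_1 = (136/365, -932/365, -1534/365, 573/365).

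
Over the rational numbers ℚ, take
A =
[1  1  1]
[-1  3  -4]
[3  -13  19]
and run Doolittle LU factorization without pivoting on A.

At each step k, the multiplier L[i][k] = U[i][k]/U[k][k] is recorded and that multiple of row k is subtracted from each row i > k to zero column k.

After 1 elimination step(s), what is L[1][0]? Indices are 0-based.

k=0: U[0][0]=1
  eliminate (1,0): mult=-1, new row 1: (0, 4, -3); set L[1][0]=-1
  eliminate (2,0): mult=3, new row 2: (0, -16, 16); set L[2][0]=3

L[1][0] = -1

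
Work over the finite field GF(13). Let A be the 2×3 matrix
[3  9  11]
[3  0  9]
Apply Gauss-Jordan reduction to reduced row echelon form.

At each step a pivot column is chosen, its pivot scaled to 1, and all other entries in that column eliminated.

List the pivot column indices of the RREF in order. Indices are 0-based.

[1] R0 /= 3  ⇒  (1, 3, 8)
     R1 -= 3·R0  ⇒  (0, 4, 11)
[2] R1 /= 4  ⇒  (0, 1, 6)
     R0 -= 3·R1  ⇒  (1, 0, 3)

pivot columns: 0, 1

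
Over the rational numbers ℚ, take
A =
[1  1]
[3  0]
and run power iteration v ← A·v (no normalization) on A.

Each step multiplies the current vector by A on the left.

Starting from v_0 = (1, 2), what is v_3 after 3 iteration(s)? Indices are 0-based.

v_0 = (1, 2).
v_1 = A·v_0 = (3, 3).
v_2 = A·v_1 = (6, 9).
v_3 = A·v_2 = (15, 18).

v_3 = (15, 18)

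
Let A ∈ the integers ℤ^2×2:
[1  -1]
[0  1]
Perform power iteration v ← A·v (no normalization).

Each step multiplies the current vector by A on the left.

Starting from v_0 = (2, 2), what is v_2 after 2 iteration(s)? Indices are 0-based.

v_0 = (2, 2).
v_1 = A·v_0 = (0, 2).
v_2 = A·v_1 = (-2, 2).

v_2 = (-2, 2)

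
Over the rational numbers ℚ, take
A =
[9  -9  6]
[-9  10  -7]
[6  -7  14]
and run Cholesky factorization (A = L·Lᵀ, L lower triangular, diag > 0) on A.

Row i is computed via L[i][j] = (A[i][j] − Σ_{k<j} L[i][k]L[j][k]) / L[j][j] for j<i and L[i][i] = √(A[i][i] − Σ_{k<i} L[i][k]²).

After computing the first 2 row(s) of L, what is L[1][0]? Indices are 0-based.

L[1][0] = -3

Step 1: L[0][0] = √(9) = 3.
  L[1][0] = (-9) / L[0][0] = -3.
Step 2: L[1][1] = √(1) = 1.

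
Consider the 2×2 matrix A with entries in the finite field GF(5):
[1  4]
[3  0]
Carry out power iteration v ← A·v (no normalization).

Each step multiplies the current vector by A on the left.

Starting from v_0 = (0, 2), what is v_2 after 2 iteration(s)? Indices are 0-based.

v_2 = (3, 4)

v_0 = (0, 2).
v_1 = A·v_0 = (3, 0).
v_2 = A·v_1 = (3, 4).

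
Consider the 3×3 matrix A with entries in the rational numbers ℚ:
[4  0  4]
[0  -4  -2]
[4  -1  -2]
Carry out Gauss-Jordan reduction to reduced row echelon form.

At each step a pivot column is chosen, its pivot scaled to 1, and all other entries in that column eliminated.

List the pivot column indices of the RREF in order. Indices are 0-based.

step 1: normalize row 0 (÷4) = (1, 0, 1)
  row 2: subtract 4×row0 = (0, -1, -6)
step 2: normalize row 1 (÷-4) = (0, 1, 1/2)
  row 2: subtract -1×row1 = (0, 0, -11/2)
step 3: normalize row 2 (÷-11/2) = (0, 0, 1)
  row 0: subtract 1×row2 = (1, 0, 0)
  row 1: subtract 1/2×row2 = (0, 1, 0)

pivot columns: 0, 1, 2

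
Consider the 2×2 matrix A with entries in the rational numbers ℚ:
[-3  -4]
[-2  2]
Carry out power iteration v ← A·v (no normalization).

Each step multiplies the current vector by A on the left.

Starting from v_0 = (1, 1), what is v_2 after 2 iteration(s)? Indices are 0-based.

v_2 = (21, 14)

v_0 = (1, 1).
v_1 = A·v_0 = (-7, 0).
v_2 = A·v_1 = (21, 14).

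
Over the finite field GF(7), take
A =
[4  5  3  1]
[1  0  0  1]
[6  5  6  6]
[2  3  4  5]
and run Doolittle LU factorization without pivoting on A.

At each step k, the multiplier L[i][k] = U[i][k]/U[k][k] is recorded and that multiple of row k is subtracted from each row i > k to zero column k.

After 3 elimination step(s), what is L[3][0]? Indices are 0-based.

Step 1: pivot at (0,0) is 4.
  row1 ← row1 − (2)·row0  ⇒  L[1][0]=2, U row1=(0, 4, 1, 6)
  row2 ← row2 − (5)·row0  ⇒  L[2][0]=5, U row2=(0, 1, 5, 1)
  row3 ← row3 − (4)·row0  ⇒  L[3][0]=4, U row3=(0, 4, 6, 1)
Step 2: pivot at (1,1) is 4.
  row2 ← row2 − (2)·row1  ⇒  L[2][1]=2, U row2=(0, 0, 3, 3)
  row3 ← row3 − (1)·row1  ⇒  L[3][1]=1, U row3=(0, 0, 5, 2)
Step 3: pivot at (2,2) is 3.
  row3 ← row3 − (4)·row2  ⇒  L[3][2]=4, U row3=(0, 0, 0, 4)

L[3][0] = 4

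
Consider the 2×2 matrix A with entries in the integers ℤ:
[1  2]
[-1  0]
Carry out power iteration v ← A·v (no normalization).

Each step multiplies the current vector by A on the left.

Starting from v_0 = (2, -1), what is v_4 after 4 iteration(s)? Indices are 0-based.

v_4 = (4, 4)

v_0 = (2, -1).
v_1 = A·v_0 = (0, -2).
v_2 = A·v_1 = (-4, 0).
v_3 = A·v_2 = (-4, 4).
v_4 = A·v_3 = (4, 4).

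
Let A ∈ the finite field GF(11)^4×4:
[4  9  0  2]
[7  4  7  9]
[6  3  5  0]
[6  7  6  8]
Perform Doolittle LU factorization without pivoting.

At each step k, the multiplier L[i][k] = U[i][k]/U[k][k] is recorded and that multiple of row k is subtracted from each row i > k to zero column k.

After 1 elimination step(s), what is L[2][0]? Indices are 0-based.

[col 0] pivot 4
  R1 -= 10*R0 → (0, 2, 7, 0)  (L[1][0] := 10)
  R2 -= 7*R0 → (0, 6, 5, 8)  (L[2][0] := 7)
  R3 -= 7*R0 → (0, 10, 6, 5)  (L[3][0] := 7)

L[2][0] = 7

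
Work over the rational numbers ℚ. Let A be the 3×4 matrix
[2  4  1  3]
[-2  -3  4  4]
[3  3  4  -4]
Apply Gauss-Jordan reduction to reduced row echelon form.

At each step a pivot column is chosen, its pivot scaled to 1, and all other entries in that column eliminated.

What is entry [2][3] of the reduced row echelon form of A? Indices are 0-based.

M[2][3] = 5/7

pivot(0,0)=2: scale R0 → (1, 2, 1/2, 3/2)
  clear (1,0): R1 −= (-2)R0 → (0, 1, 5, 7)
  clear (2,0): R2 −= (3)R0 → (0, -3, 5/2, -17/2)
pivot(1,1)=1: scale R1 → (0, 1, 5, 7)
  clear (0,1): R0 −= (2)R1 → (1, 0, -19/2, -25/2)
  clear (2,1): R2 −= (-3)R1 → (0, 0, 35/2, 25/2)
pivot(2,2)=35/2: scale R2 → (0, 0, 1, 5/7)
  clear (0,2): R0 −= (-19/2)R2 → (1, 0, 0, -40/7)
  clear (1,2): R1 −= (5)R2 → (0, 1, 0, 24/7)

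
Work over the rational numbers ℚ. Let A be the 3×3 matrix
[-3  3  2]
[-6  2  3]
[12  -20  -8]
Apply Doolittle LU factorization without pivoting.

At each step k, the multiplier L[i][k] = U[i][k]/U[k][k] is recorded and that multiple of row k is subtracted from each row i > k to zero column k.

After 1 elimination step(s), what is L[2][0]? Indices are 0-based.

[col 0] pivot -3
  R1 -= 2*R0 → (0, -4, -1)  (L[1][0] := 2)
  R2 -= -4*R0 → (0, -8, 0)  (L[2][0] := -4)

L[2][0] = -4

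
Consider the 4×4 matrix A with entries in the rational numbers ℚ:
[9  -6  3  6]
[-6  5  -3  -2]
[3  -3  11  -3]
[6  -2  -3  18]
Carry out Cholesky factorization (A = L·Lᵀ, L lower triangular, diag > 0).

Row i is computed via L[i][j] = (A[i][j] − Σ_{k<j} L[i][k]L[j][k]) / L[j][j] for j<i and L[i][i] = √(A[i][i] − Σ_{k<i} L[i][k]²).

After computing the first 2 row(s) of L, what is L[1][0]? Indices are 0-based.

L[1][0] = -2

Step 1: L[0][0] = √(9) = 3.
  L[1][0] = (-6) / L[0][0] = -2.
Step 2: L[1][1] = √(1) = 1.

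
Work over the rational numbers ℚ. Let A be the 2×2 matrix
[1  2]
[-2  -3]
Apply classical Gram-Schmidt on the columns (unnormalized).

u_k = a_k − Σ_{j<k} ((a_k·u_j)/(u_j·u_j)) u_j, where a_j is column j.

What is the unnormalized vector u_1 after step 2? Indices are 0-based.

Step 1: u_0 = a_0 = (1, -2).
Step 2: u_1 = a_1 − (8/5)·u_0 = (2/5, 1/5).

u_1 = (2/5, 1/5)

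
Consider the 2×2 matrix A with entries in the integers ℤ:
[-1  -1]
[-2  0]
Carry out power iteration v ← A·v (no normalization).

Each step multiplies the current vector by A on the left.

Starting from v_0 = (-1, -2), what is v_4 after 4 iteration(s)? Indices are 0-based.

v_4 = (-21, -22)

v_0 = (-1, -2).
v_1 = A·v_0 = (3, 2).
v_2 = A·v_1 = (-5, -6).
v_3 = A·v_2 = (11, 10).
v_4 = A·v_3 = (-21, -22).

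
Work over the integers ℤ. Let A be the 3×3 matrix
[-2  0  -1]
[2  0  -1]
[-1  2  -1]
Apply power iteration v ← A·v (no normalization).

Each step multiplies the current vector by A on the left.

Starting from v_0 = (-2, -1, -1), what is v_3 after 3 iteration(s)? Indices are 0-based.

v_3 = (34, -10, 41)

v_0 = (-2, -1, -1).
v_1 = A·v_0 = (5, -3, 1).
v_2 = A·v_1 = (-11, 9, -12).
v_3 = A·v_2 = (34, -10, 41).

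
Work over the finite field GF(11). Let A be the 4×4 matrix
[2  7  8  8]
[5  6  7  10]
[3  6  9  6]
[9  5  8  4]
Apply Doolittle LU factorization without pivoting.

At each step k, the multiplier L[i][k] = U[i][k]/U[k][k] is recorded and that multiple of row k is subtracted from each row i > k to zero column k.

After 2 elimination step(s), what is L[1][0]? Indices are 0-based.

L[1][0] = 8

Step 1: pivot at (0,0) is 2.
  row1 ← row1 − (8)·row0  ⇒  L[1][0]=8, U row1=(0, 5, 9, 1)
  row2 ← row2 − (7)·row0  ⇒  L[2][0]=7, U row2=(0, 1, 8, 5)
  row3 ← row3 − (10)·row0  ⇒  L[3][0]=10, U row3=(0, 1, 5, 1)
Step 2: pivot at (1,1) is 5.
  row2 ← row2 − (9)·row1  ⇒  L[2][1]=9, U row2=(0, 0, 4, 7)
  row3 ← row3 − (9)·row1  ⇒  L[3][1]=9, U row3=(0, 0, 1, 3)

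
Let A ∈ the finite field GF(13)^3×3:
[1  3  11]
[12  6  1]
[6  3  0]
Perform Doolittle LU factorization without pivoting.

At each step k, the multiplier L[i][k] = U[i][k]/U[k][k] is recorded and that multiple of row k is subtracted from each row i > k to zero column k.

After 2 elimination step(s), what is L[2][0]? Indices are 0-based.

k=0: U[0][0]=1
  eliminate (1,0): mult=12, new row 1: (0, 9, 12); set L[1][0]=12
  eliminate (2,0): mult=6, new row 2: (0, 11, 12); set L[2][0]=6
k=1: U[1][1]=9
  eliminate (2,1): mult=7, new row 2: (0, 0, 6); set L[2][1]=7

L[2][0] = 6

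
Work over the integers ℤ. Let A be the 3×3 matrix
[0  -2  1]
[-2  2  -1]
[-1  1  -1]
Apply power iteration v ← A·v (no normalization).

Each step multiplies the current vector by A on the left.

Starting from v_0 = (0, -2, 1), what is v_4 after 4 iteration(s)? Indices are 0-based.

v_0 = (0, -2, 1).
v_1 = A·v_0 = (5, -5, -3).
v_2 = A·v_1 = (7, -17, -7).
v_3 = A·v_2 = (27, -41, -17).
v_4 = A·v_3 = (65, -119, -51).

v_4 = (65, -119, -51)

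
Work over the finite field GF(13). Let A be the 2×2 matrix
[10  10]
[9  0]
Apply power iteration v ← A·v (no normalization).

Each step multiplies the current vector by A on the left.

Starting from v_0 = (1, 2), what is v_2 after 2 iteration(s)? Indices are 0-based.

v_0 = (1, 2).
v_1 = A·v_0 = (4, 9).
v_2 = A·v_1 = (0, 10).

v_2 = (0, 10)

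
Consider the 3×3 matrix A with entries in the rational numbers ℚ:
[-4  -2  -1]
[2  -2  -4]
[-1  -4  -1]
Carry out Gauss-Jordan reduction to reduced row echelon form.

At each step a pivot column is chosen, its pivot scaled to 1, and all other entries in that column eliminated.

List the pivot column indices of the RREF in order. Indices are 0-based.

step 1: normalize row 0 (÷-4) = (1, 1/2, 1/4)
  row 1: subtract 2×row0 = (0, -3, -9/2)
  row 2: subtract -1×row0 = (0, -7/2, -3/4)
step 2: normalize row 1 (÷-3) = (0, 1, 3/2)
  row 0: subtract 1/2×row1 = (1, 0, -1/2)
  row 2: subtract -7/2×row1 = (0, 0, 9/2)
step 3: normalize row 2 (÷9/2) = (0, 0, 1)
  row 0: subtract -1/2×row2 = (1, 0, 0)
  row 1: subtract 3/2×row2 = (0, 1, 0)

pivot columns: 0, 1, 2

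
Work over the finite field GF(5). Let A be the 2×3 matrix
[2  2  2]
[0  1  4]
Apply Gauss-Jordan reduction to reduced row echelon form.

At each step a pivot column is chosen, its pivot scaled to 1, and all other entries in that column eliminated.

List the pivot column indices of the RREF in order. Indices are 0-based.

[1] R0 /= 2  ⇒  (1, 1, 1)
[2] R1 /= 1  ⇒  (0, 1, 4)
     R0 -= 1·R1  ⇒  (1, 0, 2)

pivot columns: 0, 1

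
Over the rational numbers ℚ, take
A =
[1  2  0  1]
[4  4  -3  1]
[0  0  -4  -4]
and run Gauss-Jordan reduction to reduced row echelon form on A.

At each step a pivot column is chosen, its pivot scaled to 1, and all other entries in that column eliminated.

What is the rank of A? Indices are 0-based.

rank = 3

pivot(0,0)=1: scale R0 → (1, 2, 0, 1)
  clear (1,0): R1 −= (4)R0 → (0, -4, -3, -3)
pivot(1,1)=-4: scale R1 → (0, 1, 3/4, 3/4)
  clear (0,1): R0 −= (2)R1 → (1, 0, -3/2, -1/2)
pivot(2,2)=-4: scale R2 → (0, 0, 1, 1)
  clear (0,2): R0 −= (-3/2)R2 → (1, 0, 0, 1)
  clear (1,2): R1 −= (3/4)R2 → (0, 1, 0, 0)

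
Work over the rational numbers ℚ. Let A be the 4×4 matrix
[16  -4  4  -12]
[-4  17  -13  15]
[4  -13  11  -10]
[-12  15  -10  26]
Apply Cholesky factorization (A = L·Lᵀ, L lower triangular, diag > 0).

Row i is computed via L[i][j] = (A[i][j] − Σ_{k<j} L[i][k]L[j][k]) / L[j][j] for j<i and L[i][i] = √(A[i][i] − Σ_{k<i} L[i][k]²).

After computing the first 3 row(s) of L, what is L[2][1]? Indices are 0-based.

L[2][1] = -3

Step 1: L[0][0] = √(16) = 4.
  L[1][0] = (-4) / L[0][0] = -1.
Step 2: L[1][1] = √(16) = 4.
  L[2][0] = (4) / L[0][0] = 1.
  L[2][1] = (-12) / L[1][1] = -3.
Step 3: L[2][2] = √(1) = 1.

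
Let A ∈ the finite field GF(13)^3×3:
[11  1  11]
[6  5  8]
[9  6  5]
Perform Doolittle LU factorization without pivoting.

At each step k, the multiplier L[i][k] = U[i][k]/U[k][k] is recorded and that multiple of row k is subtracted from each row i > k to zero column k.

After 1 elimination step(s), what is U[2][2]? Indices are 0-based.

U[2][2] = 9

k=0: U[0][0]=11
  eliminate (1,0): mult=10, new row 1: (0, 8, 2); set L[1][0]=10
  eliminate (2,0): mult=2, new row 2: (0, 4, 9); set L[2][0]=2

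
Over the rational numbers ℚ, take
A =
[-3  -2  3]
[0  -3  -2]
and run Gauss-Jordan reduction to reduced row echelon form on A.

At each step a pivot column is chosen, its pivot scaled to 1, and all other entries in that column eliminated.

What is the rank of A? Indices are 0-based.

step 1: normalize row 0 (÷-3) = (1, 2/3, -1)
step 2: normalize row 1 (÷-3) = (0, 1, 2/3)
  row 0: subtract 2/3×row1 = (1, 0, -13/9)

rank = 2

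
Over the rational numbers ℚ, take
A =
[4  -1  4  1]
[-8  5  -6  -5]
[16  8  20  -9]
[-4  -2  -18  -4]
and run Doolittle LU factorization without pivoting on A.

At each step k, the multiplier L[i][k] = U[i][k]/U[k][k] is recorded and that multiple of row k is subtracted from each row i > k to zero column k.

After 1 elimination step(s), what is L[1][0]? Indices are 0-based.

[col 0] pivot 4
  R1 -= -2*R0 → (0, 3, 2, -3)  (L[1][0] := -2)
  R2 -= 4*R0 → (0, 12, 4, -13)  (L[2][0] := 4)
  R3 -= -1*R0 → (0, -3, -14, -3)  (L[3][0] := -1)

L[1][0] = -2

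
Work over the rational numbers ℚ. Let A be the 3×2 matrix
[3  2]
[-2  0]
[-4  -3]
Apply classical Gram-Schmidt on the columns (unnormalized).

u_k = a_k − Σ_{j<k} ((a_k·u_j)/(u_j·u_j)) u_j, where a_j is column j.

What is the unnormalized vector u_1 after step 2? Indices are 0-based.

Step 1: u_0 = a_0 = (3, -2, -4).
Step 2: u_1 = a_1 − (18/29)·u_0 = (4/29, 36/29, -15/29).

u_1 = (4/29, 36/29, -15/29)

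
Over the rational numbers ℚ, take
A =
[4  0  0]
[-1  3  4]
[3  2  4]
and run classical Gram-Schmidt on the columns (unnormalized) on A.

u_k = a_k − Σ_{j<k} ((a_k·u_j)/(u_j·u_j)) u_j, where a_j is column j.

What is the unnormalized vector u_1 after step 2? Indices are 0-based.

u_1 = (-6/13, 81/26, 43/26)

Step 1: u_0 = a_0 = (4, -1, 3).
Step 2: u_1 = a_1 − (3/26)·u_0 = (-6/13, 81/26, 43/26).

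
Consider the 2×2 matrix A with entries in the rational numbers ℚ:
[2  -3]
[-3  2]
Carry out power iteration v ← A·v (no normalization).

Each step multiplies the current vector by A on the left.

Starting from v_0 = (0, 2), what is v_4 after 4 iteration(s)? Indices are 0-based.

v_4 = (-624, 626)

v_0 = (0, 2).
v_1 = A·v_0 = (-6, 4).
v_2 = A·v_1 = (-24, 26).
v_3 = A·v_2 = (-126, 124).
v_4 = A·v_3 = (-624, 626).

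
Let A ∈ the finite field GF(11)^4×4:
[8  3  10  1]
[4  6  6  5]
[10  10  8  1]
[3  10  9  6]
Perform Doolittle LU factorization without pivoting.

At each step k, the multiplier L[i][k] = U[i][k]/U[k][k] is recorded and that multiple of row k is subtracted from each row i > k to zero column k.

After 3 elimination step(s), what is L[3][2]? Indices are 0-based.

[col 0] pivot 8
  R1 -= 6*R0 → (0, 10, 1, 10)  (L[1][0] := 6)
  R2 -= 4*R0 → (0, 9, 1, 8)  (L[2][0] := 4)
  R3 -= 10*R0 → (0, 2, 8, 7)  (L[3][0] := 10)
[col 1] pivot 10
  R2 -= 2*R1 → (0, 0, 10, 10)  (L[2][1] := 2)
  R3 -= 9*R1 → (0, 0, 10, 5)  (L[3][1] := 9)
[col 2] pivot 10
  R3 -= 1*R2 → (0, 0, 0, 6)  (L[3][2] := 1)

L[3][2] = 1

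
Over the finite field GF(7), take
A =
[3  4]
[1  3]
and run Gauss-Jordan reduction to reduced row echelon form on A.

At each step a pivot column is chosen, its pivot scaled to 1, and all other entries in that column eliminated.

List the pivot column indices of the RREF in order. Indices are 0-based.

step 1: normalize row 0 (÷3) = (1, 6)
  row 1: subtract 1×row0 = (0, 4)
step 2: normalize row 1 (÷4) = (0, 1)
  row 0: subtract 6×row1 = (1, 0)

pivot columns: 0, 1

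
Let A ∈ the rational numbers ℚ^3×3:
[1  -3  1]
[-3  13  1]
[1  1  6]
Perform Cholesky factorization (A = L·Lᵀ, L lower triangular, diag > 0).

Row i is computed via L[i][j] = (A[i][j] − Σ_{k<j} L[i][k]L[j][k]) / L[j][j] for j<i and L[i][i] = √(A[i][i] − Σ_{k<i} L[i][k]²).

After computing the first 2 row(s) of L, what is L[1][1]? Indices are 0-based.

L[1][1] = 2

Step 1: L[0][0] = √(1) = 1.
  L[1][0] = (-3) / L[0][0] = -3.
Step 2: L[1][1] = √(4) = 2.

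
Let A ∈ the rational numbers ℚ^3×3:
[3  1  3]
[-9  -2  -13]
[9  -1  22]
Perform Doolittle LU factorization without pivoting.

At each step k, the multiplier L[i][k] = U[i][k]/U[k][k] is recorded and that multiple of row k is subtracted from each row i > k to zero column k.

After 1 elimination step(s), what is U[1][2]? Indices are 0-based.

[col 0] pivot 3
  R1 -= -3*R0 → (0, 1, -4)  (L[1][0] := -3)
  R2 -= 3*R0 → (0, -4, 13)  (L[2][0] := 3)

U[1][2] = -4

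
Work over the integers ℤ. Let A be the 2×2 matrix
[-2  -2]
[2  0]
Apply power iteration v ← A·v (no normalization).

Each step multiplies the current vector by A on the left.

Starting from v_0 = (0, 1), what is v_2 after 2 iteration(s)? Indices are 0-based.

v_0 = (0, 1).
v_1 = A·v_0 = (-2, 0).
v_2 = A·v_1 = (4, -4).

v_2 = (4, -4)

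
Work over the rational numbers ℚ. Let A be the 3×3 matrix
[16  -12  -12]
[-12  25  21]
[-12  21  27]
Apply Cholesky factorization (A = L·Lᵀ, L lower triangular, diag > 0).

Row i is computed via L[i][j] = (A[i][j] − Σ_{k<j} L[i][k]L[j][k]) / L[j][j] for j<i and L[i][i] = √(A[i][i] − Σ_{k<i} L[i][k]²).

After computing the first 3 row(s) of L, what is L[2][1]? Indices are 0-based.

Step 1: L[0][0] = √(16) = 4.
  L[1][0] = (-12) / L[0][0] = -3.
Step 2: L[1][1] = √(16) = 4.
  L[2][0] = (-12) / L[0][0] = -3.
  L[2][1] = (12) / L[1][1] = 3.
Step 3: L[2][2] = √(9) = 3.

L[2][1] = 3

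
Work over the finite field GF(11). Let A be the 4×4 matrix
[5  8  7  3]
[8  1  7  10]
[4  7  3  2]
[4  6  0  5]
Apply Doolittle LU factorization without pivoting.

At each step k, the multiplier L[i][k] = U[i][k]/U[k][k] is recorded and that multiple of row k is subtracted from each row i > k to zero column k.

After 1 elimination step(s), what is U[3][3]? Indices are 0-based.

Step 1: pivot at (0,0) is 5.
  row1 ← row1 − (6)·row0  ⇒  L[1][0]=6, U row1=(0, 8, 9, 3)
  row2 ← row2 − (3)·row0  ⇒  L[2][0]=3, U row2=(0, 5, 4, 4)
  row3 ← row3 − (3)·row0  ⇒  L[3][0]=3, U row3=(0, 4, 1, 7)

U[3][3] = 7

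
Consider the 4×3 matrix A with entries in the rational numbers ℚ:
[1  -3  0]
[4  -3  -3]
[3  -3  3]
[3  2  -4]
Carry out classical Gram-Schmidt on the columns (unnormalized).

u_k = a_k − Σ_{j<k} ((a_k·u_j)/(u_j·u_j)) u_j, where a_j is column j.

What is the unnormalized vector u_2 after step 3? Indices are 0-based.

Step 1: u_0 = a_0 = (1, 4, 3, 3).
Step 2: u_1 = a_1 − (-18/35)·u_0 = (-87/35, -33/35, -51/35, 124/35).
Step 3: u_2 = a_2 − (-3/7)·u_0 − (-550/761)·u_1 = (-1041/761, -1497/761, 2460/761, -117/761).

u_2 = (-1041/761, -1497/761, 2460/761, -117/761)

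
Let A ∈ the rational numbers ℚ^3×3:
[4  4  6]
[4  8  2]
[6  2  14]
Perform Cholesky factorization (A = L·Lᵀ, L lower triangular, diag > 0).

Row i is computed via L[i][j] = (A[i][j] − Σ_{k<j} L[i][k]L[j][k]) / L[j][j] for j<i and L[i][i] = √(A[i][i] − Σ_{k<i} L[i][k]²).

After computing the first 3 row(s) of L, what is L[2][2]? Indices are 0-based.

L[2][2] = 1

Step 1: L[0][0] = √(4) = 2.
  L[1][0] = (4) / L[0][0] = 2.
Step 2: L[1][1] = √(4) = 2.
  L[2][0] = (6) / L[0][0] = 3.
  L[2][1] = (-4) / L[1][1] = -2.
Step 3: L[2][2] = √(1) = 1.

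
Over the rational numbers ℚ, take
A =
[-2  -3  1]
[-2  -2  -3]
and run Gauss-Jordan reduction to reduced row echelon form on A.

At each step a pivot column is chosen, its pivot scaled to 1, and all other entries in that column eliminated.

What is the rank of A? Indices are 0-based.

rank = 2

[1] R0 /= -2  ⇒  (1, 3/2, -1/2)
     R1 -= -2·R0  ⇒  (0, 1, -4)
[2] R1 /= 1  ⇒  (0, 1, -4)
     R0 -= 3/2·R1  ⇒  (1, 0, 11/2)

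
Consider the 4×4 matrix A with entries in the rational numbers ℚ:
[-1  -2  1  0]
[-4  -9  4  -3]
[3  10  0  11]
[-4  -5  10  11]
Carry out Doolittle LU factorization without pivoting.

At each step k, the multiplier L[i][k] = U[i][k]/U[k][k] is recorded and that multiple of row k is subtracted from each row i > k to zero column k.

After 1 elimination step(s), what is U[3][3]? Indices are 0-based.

k=0: U[0][0]=-1
  eliminate (1,0): mult=4, new row 1: (0, -1, 0, -3); set L[1][0]=4
  eliminate (2,0): mult=-3, new row 2: (0, 4, 3, 11); set L[2][0]=-3
  eliminate (3,0): mult=4, new row 3: (0, 3, 6, 11); set L[3][0]=4

U[3][3] = 11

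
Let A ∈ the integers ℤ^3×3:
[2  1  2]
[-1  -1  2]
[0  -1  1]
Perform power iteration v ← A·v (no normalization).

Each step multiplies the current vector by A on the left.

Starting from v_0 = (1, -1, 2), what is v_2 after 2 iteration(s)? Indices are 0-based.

v_2 = (20, -3, -1)

v_0 = (1, -1, 2).
v_1 = A·v_0 = (5, 4, 3).
v_2 = A·v_1 = (20, -3, -1).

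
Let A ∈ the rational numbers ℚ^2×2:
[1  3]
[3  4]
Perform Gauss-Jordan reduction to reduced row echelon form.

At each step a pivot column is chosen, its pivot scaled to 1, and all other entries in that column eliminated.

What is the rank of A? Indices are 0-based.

rank = 2

[1] R0 /= 1  ⇒  (1, 3)
     R1 -= 3·R0  ⇒  (0, -5)
[2] R1 /= -5  ⇒  (0, 1)
     R0 -= 3·R1  ⇒  (1, 0)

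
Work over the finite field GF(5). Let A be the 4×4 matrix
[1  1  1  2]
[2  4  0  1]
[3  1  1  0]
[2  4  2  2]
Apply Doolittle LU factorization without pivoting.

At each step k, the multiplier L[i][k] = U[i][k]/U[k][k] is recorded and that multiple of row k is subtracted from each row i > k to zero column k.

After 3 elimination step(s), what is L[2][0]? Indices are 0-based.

L[2][0] = 3

[col 0] pivot 1
  R1 -= 2*R0 → (0, 2, 3, 2)  (L[1][0] := 2)
  R2 -= 3*R0 → (0, 3, 3, 4)  (L[2][0] := 3)
  R3 -= 2*R0 → (0, 2, 0, 3)  (L[3][0] := 2)
[col 1] pivot 2
  R2 -= 4*R1 → (0, 0, 1, 1)  (L[2][1] := 4)
  R3 -= 1*R1 → (0, 0, 2, 1)  (L[3][1] := 1)
[col 2] pivot 1
  R3 -= 2*R2 → (0, 0, 0, 4)  (L[3][2] := 2)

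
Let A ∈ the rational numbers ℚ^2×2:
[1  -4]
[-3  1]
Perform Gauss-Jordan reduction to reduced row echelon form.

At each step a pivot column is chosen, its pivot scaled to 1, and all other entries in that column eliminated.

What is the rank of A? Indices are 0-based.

rank = 2

pivot(0,0)=1: scale R0 → (1, -4)
  clear (1,0): R1 −= (-3)R0 → (0, -11)
pivot(1,1)=-11: scale R1 → (0, 1)
  clear (0,1): R0 −= (-4)R1 → (1, 0)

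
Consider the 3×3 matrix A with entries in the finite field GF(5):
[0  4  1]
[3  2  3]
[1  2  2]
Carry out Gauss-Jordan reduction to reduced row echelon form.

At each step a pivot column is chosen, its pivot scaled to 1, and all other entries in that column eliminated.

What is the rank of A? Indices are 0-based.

pivot(0,0): swap R0↔R1
pivot(0,0)=3: scale R0 → (1, 4, 1)
  clear (2,0): R2 −= (1)R0 → (0, 3, 1)
pivot(1,1)=4: scale R1 → (0, 1, 4)
  clear (0,1): R0 −= (4)R1 → (1, 0, 0)
  clear (2,1): R2 −= (3)R1 → (0, 0, 4)
pivot(2,2)=4: scale R2 → (0, 0, 1)
  clear (1,2): R1 −= (4)R2 → (0, 1, 0)

rank = 3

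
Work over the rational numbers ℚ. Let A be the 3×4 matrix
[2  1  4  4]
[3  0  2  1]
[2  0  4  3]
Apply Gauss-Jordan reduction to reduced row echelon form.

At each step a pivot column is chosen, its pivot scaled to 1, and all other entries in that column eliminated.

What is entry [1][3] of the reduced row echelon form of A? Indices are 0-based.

M[1][3] = 1

step 1: normalize row 0 (÷2) = (1, 1/2, 2, 2)
  row 1: subtract 3×row0 = (0, -3/2, -4, -5)
  row 2: subtract 2×row0 = (0, -1, 0, -1)
step 2: normalize row 1 (÷-3/2) = (0, 1, 8/3, 10/3)
  row 0: subtract 1/2×row1 = (1, 0, 2/3, 1/3)
  row 2: subtract -1×row1 = (0, 0, 8/3, 7/3)
step 3: normalize row 2 (÷8/3) = (0, 0, 1, 7/8)
  row 0: subtract 2/3×row2 = (1, 0, 0, -1/4)
  row 1: subtract 8/3×row2 = (0, 1, 0, 1)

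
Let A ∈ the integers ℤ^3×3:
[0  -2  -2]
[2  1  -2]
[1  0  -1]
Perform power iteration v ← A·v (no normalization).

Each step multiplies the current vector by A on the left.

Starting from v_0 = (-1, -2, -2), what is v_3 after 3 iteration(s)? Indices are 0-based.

v_3 = (-42, -4, -9)

v_0 = (-1, -2, -2).
v_1 = A·v_0 = (8, 0, 1).
v_2 = A·v_1 = (-2, 14, 7).
v_3 = A·v_2 = (-42, -4, -9).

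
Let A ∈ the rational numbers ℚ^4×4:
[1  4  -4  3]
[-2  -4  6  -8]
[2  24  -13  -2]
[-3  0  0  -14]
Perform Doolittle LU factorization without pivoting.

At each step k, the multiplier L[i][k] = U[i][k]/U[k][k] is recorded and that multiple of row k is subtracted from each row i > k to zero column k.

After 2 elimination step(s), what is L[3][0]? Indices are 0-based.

L[3][0] = -3

k=0: U[0][0]=1
  eliminate (1,0): mult=-2, new row 1: (0, 4, -2, -2); set L[1][0]=-2
  eliminate (2,0): mult=2, new row 2: (0, 16, -5, -8); set L[2][0]=2
  eliminate (3,0): mult=-3, new row 3: (0, 12, -12, -5); set L[3][0]=-3
k=1: U[1][1]=4
  eliminate (2,1): mult=4, new row 2: (0, 0, 3, 0); set L[2][1]=4
  eliminate (3,1): mult=3, new row 3: (0, 0, -6, 1); set L[3][1]=3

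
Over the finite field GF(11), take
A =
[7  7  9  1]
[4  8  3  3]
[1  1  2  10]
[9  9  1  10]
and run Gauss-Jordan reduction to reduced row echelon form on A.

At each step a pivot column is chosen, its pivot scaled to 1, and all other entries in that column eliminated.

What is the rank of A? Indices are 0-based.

step 1: normalize row 0 (÷7) = (1, 1, 6, 8)
  row 1: subtract 4×row0 = (0, 4, 1, 4)
  row 2: subtract 1×row0 = (0, 0, 7, 2)
  row 3: subtract 9×row0 = (0, 0, 2, 4)
step 2: normalize row 1 (÷4) = (0, 1, 3, 1)
  row 0: subtract 1×row1 = (1, 0, 3, 7)
step 3: normalize row 2 (÷7) = (0, 0, 1, 5)
  row 0: subtract 3×row2 = (1, 0, 0, 3)
  row 1: subtract 3×row2 = (0, 1, 0, 8)
  row 3: subtract 2×row2 = (0, 0, 0, 5)
step 4: normalize row 3 (÷5) = (0, 0, 0, 1)
  row 0: subtract 3×row3 = (1, 0, 0, 0)
  row 1: subtract 8×row3 = (0, 1, 0, 0)
  row 2: subtract 5×row3 = (0, 0, 1, 0)

rank = 4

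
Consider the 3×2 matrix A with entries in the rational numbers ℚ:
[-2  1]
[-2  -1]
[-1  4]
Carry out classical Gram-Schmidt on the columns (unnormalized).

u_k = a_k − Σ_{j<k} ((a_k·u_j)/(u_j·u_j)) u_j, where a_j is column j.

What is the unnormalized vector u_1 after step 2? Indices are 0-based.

u_1 = (1/9, -17/9, 32/9)

Step 1: u_0 = a_0 = (-2, -2, -1).
Step 2: u_1 = a_1 − (-4/9)·u_0 = (1/9, -17/9, 32/9).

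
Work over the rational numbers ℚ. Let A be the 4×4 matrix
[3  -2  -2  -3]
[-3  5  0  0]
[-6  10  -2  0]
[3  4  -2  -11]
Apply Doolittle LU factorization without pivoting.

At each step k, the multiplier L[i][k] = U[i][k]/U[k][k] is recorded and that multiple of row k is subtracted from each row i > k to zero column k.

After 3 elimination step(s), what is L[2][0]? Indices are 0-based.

k=0: U[0][0]=3
  eliminate (1,0): mult=-1, new row 1: (0, 3, -2, -3); set L[1][0]=-1
  eliminate (2,0): mult=-2, new row 2: (0, 6, -6, -6); set L[2][0]=-2
  eliminate (3,0): mult=1, new row 3: (0, 6, 0, -8); set L[3][0]=1
k=1: U[1][1]=3
  eliminate (2,1): mult=2, new row 2: (0, 0, -2, 0); set L[2][1]=2
  eliminate (3,1): mult=2, new row 3: (0, 0, 4, -2); set L[3][1]=2
k=2: U[2][2]=-2
  eliminate (3,2): mult=-2, new row 3: (0, 0, 0, -2); set L[3][2]=-2

L[2][0] = -2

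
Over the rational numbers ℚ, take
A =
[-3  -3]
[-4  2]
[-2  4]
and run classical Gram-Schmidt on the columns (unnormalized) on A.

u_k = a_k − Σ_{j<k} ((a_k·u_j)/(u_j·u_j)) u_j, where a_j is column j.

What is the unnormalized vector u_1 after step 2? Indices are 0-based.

u_1 = (-108/29, 30/29, 102/29)

Step 1: u_0 = a_0 = (-3, -4, -2).
Step 2: u_1 = a_1 − (-7/29)·u_0 = (-108/29, 30/29, 102/29).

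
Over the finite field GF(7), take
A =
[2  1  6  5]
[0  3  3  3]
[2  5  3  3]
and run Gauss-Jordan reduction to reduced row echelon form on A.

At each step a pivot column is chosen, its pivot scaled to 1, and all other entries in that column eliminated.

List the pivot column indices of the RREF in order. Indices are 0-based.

pivot columns: 0, 1, 3

pivot(0,0)=2: scale R0 → (1, 4, 3, 6)
  clear (2,0): R2 −= (2)R0 → (0, 4, 4, 5)
pivot(1,1)=3: scale R1 → (0, 1, 1, 1)
  clear (0,1): R0 −= (4)R1 → (1, 0, 6, 2)
  clear (2,1): R2 −= (4)R1 → (0, 0, 0, 1)
col 2: no nonzero at/below row 2; advance.
pivot(2,3)=1: scale R2 → (0, 0, 0, 1)
  clear (0,3): R0 −= (2)R2 → (1, 0, 6, 0)
  clear (1,3): R1 −= (1)R2 → (0, 1, 1, 0)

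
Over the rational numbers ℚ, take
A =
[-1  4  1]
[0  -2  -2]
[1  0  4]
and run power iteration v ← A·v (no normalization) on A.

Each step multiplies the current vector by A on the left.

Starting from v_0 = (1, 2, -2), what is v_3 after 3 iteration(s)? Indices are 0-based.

v_0 = (1, 2, -2).
v_1 = A·v_0 = (5, 0, -7).
v_2 = A·v_1 = (-12, 14, -23).
v_3 = A·v_2 = (45, 18, -104).

v_3 = (45, 18, -104)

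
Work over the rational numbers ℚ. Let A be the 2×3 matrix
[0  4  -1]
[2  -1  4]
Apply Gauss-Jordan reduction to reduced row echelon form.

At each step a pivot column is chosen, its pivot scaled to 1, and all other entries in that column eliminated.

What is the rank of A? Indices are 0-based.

rank = 2

[1] R0 <-> R1
[1] R0 /= 2  ⇒  (1, -1/2, 2)
[2] R1 /= 4  ⇒  (0, 1, -1/4)
     R0 -= -1/2·R1  ⇒  (1, 0, 15/8)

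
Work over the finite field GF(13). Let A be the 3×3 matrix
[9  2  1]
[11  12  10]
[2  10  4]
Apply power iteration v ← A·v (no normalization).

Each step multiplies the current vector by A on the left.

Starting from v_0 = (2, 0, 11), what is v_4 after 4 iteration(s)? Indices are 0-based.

v_4 = (6, 9, 9)

v_0 = (2, 0, 11).
v_1 = A·v_0 = (3, 2, 9).
v_2 = A·v_1 = (1, 4, 10).
v_3 = A·v_2 = (1, 3, 4).
v_4 = A·v_3 = (6, 9, 9).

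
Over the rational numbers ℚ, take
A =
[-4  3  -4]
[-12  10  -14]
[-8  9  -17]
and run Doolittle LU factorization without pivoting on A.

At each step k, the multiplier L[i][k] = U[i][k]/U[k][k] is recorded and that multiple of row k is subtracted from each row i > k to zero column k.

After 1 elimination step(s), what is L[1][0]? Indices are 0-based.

k=0: U[0][0]=-4
  eliminate (1,0): mult=3, new row 1: (0, 1, -2); set L[1][0]=3
  eliminate (2,0): mult=2, new row 2: (0, 3, -9); set L[2][0]=2

L[1][0] = 3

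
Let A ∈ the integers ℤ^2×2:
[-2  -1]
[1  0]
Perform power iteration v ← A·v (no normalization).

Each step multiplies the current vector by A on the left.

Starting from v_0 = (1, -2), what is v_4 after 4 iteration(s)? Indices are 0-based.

v_4 = (-3, 2)

v_0 = (1, -2).
v_1 = A·v_0 = (0, 1).
v_2 = A·v_1 = (-1, 0).
v_3 = A·v_2 = (2, -1).
v_4 = A·v_3 = (-3, 2).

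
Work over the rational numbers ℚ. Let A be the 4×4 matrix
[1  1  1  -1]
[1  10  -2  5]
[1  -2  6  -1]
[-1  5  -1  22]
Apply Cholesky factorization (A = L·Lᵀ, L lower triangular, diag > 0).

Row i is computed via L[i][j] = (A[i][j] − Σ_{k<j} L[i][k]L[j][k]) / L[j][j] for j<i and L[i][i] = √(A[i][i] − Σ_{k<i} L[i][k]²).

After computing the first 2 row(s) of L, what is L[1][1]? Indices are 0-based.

Step 1: L[0][0] = √(1) = 1.
  L[1][0] = (1) / L[0][0] = 1.
Step 2: L[1][1] = √(9) = 3.

L[1][1] = 3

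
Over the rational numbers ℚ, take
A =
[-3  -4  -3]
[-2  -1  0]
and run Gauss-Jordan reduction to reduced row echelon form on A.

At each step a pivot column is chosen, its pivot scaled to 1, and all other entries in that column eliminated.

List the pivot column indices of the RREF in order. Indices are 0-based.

[1] R0 /= -3  ⇒  (1, 4/3, 1)
     R1 -= -2·R0  ⇒  (0, 5/3, 2)
[2] R1 /= 5/3  ⇒  (0, 1, 6/5)
     R0 -= 4/3·R1  ⇒  (1, 0, -3/5)

pivot columns: 0, 1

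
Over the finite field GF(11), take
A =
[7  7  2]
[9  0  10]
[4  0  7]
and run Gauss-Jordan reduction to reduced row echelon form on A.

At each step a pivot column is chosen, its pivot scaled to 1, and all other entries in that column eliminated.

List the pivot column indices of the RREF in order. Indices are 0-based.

pivot(0,0)=7: scale R0 → (1, 1, 5)
  clear (1,0): R1 −= (9)R0 → (0, 2, 9)
  clear (2,0): R2 −= (4)R0 → (0, 7, 9)
pivot(1,1)=2: scale R1 → (0, 1, 10)
  clear (0,1): R0 −= (1)R1 → (1, 0, 6)
  clear (2,1): R2 −= (7)R1 → (0, 0, 5)
pivot(2,2)=5: scale R2 → (0, 0, 1)
  clear (0,2): R0 −= (6)R2 → (1, 0, 0)
  clear (1,2): R1 −= (10)R2 → (0, 1, 0)

pivot columns: 0, 1, 2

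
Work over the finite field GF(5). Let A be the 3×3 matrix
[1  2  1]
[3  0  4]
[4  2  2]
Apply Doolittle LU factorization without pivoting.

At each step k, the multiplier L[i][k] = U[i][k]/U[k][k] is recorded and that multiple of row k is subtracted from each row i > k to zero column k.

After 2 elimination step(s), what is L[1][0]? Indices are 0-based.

L[1][0] = 3

[col 0] pivot 1
  R1 -= 3*R0 → (0, 4, 1)  (L[1][0] := 3)
  R2 -= 4*R0 → (0, 4, 3)  (L[2][0] := 4)
[col 1] pivot 4
  R2 -= 1*R1 → (0, 0, 2)  (L[2][1] := 1)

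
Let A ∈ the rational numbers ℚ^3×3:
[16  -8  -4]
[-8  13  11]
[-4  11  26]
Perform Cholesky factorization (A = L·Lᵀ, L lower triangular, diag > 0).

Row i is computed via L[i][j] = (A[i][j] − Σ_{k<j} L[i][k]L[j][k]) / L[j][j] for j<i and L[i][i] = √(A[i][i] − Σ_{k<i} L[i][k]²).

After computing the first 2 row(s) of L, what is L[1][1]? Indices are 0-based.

Step 1: L[0][0] = √(16) = 4.
  L[1][0] = (-8) / L[0][0] = -2.
Step 2: L[1][1] = √(9) = 3.

L[1][1] = 3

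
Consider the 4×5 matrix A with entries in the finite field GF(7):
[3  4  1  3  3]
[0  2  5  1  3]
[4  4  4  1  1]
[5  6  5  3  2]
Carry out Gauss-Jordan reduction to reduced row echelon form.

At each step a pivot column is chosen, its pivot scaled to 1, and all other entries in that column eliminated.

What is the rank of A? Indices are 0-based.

rank = 4

step 1: normalize row 0 (÷3) = (1, 6, 5, 1, 1)
  row 2: subtract 4×row0 = (0, 1, 5, 4, 4)
  row 3: subtract 5×row0 = (0, 4, 1, 5, 4)
step 2: normalize row 1 (÷2) = (0, 1, 6, 4, 5)
  row 0: subtract 6×row1 = (1, 0, 4, 5, 6)
  row 2: subtract 1×row1 = (0, 0, 6, 0, 6)
  row 3: subtract 4×row1 = (0, 0, 5, 3, 5)
step 3: normalize row 2 (÷6) = (0, 0, 1, 0, 1)
  row 0: subtract 4×row2 = (1, 0, 0, 5, 2)
  row 1: subtract 6×row2 = (0, 1, 0, 4, 6)
  row 3: subtract 5×row2 = (0, 0, 0, 3, 0)
step 4: normalize row 3 (÷3) = (0, 0, 0, 1, 0)
  row 0: subtract 5×row3 = (1, 0, 0, 0, 2)
  row 1: subtract 4×row3 = (0, 1, 0, 0, 6)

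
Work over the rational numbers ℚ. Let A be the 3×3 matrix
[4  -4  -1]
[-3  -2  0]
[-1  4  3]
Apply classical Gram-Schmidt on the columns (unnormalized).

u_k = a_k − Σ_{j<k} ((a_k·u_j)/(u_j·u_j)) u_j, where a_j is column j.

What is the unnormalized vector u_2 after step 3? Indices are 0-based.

u_2 = (161/185, 138/185, 46/37)

Step 1: u_0 = a_0 = (4, -3, -1).
Step 2: u_1 = a_1 − (-7/13)·u_0 = (-24/13, -47/13, 45/13).
Step 3: u_2 = a_2 − (-7/26)·u_0 − (159/370)·u_1 = (161/185, 138/185, 46/37).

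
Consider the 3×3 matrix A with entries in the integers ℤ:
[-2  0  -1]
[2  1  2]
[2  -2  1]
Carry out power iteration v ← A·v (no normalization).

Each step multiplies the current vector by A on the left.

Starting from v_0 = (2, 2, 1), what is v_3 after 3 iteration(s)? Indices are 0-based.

v_0 = (2, 2, 1).
v_1 = A·v_0 = (-5, 8, 1).
v_2 = A·v_1 = (9, 0, -25).
v_3 = A·v_2 = (7, -32, -7).

v_3 = (7, -32, -7)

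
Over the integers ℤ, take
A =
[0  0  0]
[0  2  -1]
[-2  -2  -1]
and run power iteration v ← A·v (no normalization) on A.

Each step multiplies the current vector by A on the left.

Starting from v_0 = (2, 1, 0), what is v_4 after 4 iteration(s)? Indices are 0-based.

v_4 = (0, 58, -14)

v_0 = (2, 1, 0).
v_1 = A·v_0 = (0, 2, -6).
v_2 = A·v_1 = (0, 10, 2).
v_3 = A·v_2 = (0, 18, -22).
v_4 = A·v_3 = (0, 58, -14).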